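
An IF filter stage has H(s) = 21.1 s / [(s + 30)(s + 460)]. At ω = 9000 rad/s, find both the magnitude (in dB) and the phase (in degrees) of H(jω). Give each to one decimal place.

|j9000| = 9000
|j9000 + 30| = √(9000² + 30²) = 9000
|j9000 + 460| = √(9000² + 460²) = 9012
|H(j9000)| = 21.1 × 9000 / (9000 × 9012) = 0.0023414
20 log₁₀(0.0023414) = -52.61 dB
∠(j9000) = 90.00°
∠(j9000 + 30) = arctan(9000/30) = 89.81°
∠(j9000 + 460) = arctan(9000/460) = 87.07°
∠H(j9000) = 90.00° − (89.81° + 87.07°) = -86.88°

|H| = -52.6 dB, ∠H = -86.9°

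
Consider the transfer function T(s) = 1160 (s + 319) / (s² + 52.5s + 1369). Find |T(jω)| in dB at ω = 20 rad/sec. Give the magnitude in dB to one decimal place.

|j20 + 319| = √(20² + 319²) = 319.6
|(j20)² + 52.5(j20) + 1369| = |969 + j1050| = 1429
|T(j20)| = 1160 × 319.6 / 1429 = 259.5
20 log₁₀(259.5) = 48.28 dB

48.3 dB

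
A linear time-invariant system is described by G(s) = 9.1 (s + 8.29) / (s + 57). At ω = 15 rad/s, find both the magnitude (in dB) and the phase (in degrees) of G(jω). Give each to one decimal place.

|j15 + 8.29| = √(15² + 8.29²) = 17.14
|j15 + 57| = √(15² + 57²) = 58.94
|G(j15)| = 9.1 × 17.14 / 58.94 = 2.646
20 log₁₀(2.646) = 8.45 dB
∠(j15 + 8.29) = arctan(15/8.29) = 61.07°
∠(j15 + 57) = arctan(15/57) = 14.74°
∠G(j15) = 61.07° − 14.74° = 46.33°

|G| = 8.5 dB, ∠G = 46.3 deg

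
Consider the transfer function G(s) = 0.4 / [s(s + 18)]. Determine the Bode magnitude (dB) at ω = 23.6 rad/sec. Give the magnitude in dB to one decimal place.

|j23.6 + 18| = √(23.6² + 18²) = 29.68
|j23.6| = 23.6
|G(j23.6)| = 0.4 / (29.68 × 23.6) = 0.00057104
20 log₁₀(0.00057104) = -64.87 dB

-64.9 dB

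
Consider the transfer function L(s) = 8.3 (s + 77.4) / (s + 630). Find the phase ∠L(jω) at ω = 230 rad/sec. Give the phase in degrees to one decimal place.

∠(j230 + 77.4) = arctan(230/77.4) = 71.40°
∠(j230 + 630) = arctan(230/630) = 20.06°
∠L(j230) = 71.40° − 20.06° = 51.34°

51.3 deg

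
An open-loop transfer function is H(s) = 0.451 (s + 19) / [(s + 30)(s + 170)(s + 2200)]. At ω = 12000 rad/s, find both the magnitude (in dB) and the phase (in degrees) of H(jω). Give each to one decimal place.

|j12000 + 19| = √(12000² + 19²) = 1.2e+04
|j12000 + 30| = √(12000² + 30²) = 1.2e+04
|j12000 + 170| = √(12000² + 170²) = 1.2e+04
|j12000 + 2200| = √(12000² + 2200²) = 1.22e+04
|H(j12000)| = 0.451 × 1.2e+04 / (1.2e+04 × 1.2e+04 × 1.22e+04) = 3.0803e-09
20 log₁₀(3.0803e-09) = -170.23 dB
∠(j12000 + 19) = arctan(12000/19) = 89.91°
∠(j12000 + 30) = arctan(12000/30) = 89.86°
∠(j12000 + 170) = arctan(12000/170) = 89.19°
∠(j12000 + 2200) = arctan(12000/2200) = 79.61°
∠H(j12000) = 89.91° − (89.86° + 89.19° + 79.61°) = -168.75°

|H| = -170.2 dB, ∠H = -168.7°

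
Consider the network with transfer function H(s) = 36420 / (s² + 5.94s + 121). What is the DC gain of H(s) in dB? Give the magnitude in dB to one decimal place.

49.6 dB

H(0) = 36420 / 121 = 300.99
20 log₁₀(300.99) = 49.57 dB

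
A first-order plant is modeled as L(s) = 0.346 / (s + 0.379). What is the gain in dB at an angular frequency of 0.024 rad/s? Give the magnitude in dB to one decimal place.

-0.8 dB

|j0.024 + 0.379| = √(0.024² + 0.379²) = 0.3798
|L(j0.024)| = 0.346 / 0.3798 = 0.9111
20 log₁₀(0.9111) = -0.81 dB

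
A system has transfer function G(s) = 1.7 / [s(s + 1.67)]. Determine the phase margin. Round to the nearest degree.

62°

Gain crossover: |G(jω)| = 1 at ω ≈ 0.897 rad/s.
∠G(j0.897) = −90° − arctan(0.897/1.67) ≈ -118.24°
PM = 180° + (-118.24°) = 61.76°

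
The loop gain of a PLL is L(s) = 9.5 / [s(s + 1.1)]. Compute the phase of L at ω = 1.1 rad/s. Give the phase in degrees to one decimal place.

-135.0°

∠(j1.1 + 1.1) = arctan(1.1/1.1) = 45.00°
∠(j1.1) = 90.00°
∠L(j1.1) = − (45.00° + 90.00°) = -135.00°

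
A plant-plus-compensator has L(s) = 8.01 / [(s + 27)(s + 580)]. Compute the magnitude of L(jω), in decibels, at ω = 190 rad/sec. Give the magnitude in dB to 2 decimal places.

-83.30 dB

|j190 + 27| = √(190² + 27²) = 191.9
|j190 + 580| = √(190² + 580²) = 610.3
|L(j190)| = 8.01 / (191.9 × 610.3) = 6.8387e-05
20 log₁₀(6.8387e-05) = -83.301 dB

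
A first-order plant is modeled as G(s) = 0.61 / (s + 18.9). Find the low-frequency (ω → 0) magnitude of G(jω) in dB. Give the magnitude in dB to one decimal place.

G(0) = 0.61 / 18.9 = 0.032275
20 log₁₀(0.032275) = -29.82 dB

-29.8 dB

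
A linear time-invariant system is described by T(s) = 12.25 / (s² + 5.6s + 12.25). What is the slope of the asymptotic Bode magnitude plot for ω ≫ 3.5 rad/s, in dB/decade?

With 0 zeros and 2 poles, the high-frequency asymptotic slope is 20 × (0 − 2) = -40 dB/decade.

-40 dB/decade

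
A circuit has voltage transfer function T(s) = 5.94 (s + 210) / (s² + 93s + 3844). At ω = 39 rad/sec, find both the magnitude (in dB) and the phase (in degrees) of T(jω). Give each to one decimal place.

|T| = -10.6 dB, ∠T = -46.8°

|j39 + 210| = √(39² + 210²) = 213.6
|(j39)² + 93(j39) + 3844| = |2323 + j3627| = 4307
|T(j39)| = 5.94 × 213.6 / 4307 = 0.29456
20 log₁₀(0.29456) = -10.62 dB
∠(j39 + 210) = arctan(39/210) = 10.52°
∠[(j39)² + 93(j39) + 3844] = ∠[2323 + j3627] = 57.36°
∠T(j39) = 10.52° − 57.36° = -46.84°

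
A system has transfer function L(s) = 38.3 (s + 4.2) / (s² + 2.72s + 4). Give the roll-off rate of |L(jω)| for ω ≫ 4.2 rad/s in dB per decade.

-20 dB/decade

With 1 zero and 2 poles, the high-frequency asymptotic slope is 20 × (1 − 2) = -20 dB/decade.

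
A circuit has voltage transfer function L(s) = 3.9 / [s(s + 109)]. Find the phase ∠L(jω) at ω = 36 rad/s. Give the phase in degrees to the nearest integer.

∠(j36 + 109) = arctan(36/109) = 18.28°
∠(j36) = 90.00°
∠L(j36) = − (18.28° + 90.00°) = -108.28°

-108°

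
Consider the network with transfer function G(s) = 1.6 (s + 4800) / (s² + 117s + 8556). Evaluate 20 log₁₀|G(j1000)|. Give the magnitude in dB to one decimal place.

-42.1 dB

|j1000 + 4800| = √(1000² + 4800²) = 4903
|(j1000)² + 117(j1000) + 8556| = |-9.9144e+05 + j1.17e+05| = 9.983e+05
|G(j1000)| = 1.6 × 4903 / 9.983e+05 = 0.0078581
20 log₁₀(0.0078581) = -42.09 dB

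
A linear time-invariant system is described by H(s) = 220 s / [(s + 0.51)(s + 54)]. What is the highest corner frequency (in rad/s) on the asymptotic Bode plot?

54 rad/s

Break frequencies occur at each pole and zero magnitude: 0.51 rad/s, 54 rad/s.
The highest is 54 rad/s.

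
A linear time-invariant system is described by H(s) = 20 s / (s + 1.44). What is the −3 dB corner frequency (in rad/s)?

For a single-pole high-pass, the −3 dB point is at the pole: ω = 1.44 rad/s.

1.44 rad/s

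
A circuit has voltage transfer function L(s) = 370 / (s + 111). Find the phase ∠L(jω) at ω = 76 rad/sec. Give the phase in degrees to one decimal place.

-34.4°

∠(j76 + 111) = arctan(76/111) = 34.40°
∠L(j76) = −34.40° = -34.40°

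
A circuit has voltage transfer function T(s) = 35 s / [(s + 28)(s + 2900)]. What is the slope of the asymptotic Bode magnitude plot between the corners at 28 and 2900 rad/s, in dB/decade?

0 dB/decade

In this band the factors already past their corner are: 1 differentiator zero, pole at 28; net slope = 0 dB/decade.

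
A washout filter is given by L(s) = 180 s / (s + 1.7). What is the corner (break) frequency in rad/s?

The single real pole at s = −1.7 gives a corner at ω = 1.7 rad/s.

1.7 rad/s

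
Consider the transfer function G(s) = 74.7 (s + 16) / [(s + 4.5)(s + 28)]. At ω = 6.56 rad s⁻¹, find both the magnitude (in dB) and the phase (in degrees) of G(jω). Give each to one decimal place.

|G| = 15.0 dB, ∠G = -46.4°

|j6.56 + 16| = √(6.56² + 16²) = 17.29
|j6.56 + 4.5| = √(6.56² + 4.5²) = 7.955
|j6.56 + 28| = √(6.56² + 28²) = 28.76
|G(j6.56)| = 74.7 × 17.29 / (7.955 × 28.76) = 5.6464
20 log₁₀(5.6464) = 15.04 dB
∠(j6.56 + 16) = arctan(6.56/16) = 22.29°
∠(j6.56 + 4.5) = arctan(6.56/4.5) = 55.55°
∠(j6.56 + 28) = arctan(6.56/28) = 13.19°
∠G(j6.56) = 22.29° − (55.55° + 13.19°) = -46.44°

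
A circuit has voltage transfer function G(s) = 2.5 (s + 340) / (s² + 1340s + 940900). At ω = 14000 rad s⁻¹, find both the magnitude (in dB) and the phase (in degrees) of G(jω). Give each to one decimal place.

|G| = -75.0 dB, ∠G = -85.9 deg

|j14000 + 340| = √(14000² + 340²) = 1.4e+04
|(j14000)² + 1340(j14000) + 940900| = |-1.9506e+08 + j1.876e+07| = 1.96e+08
|G(j14000)| = 2.5 × 1.4e+04 / 1.96e+08 = 0.00017866
20 log₁₀(0.00017866) = -74.96 dB
∠(j14000 + 340) = arctan(14000/340) = 88.61°
∠[(j14000)² + 1340(j14000) + 940900] = ∠[-1.9506e+08 + j1.876e+07] = 174.51°
∠G(j14000) = 88.61° − 174.51° = -85.90°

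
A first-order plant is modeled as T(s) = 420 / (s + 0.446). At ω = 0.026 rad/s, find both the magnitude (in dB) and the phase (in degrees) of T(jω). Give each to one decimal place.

|T| = 59.5 dB, ∠T = -3.3°

|j0.026 + 0.446| = √(0.026² + 0.446²) = 0.4468
|T(j0.026)| = 420 / 0.4468 = 940.11
20 log₁₀(940.11) = 59.46 dB
∠(j0.026 + 0.446) = arctan(0.026/0.446) = 3.34°
∠T(j0.026) = −3.34° = -3.34°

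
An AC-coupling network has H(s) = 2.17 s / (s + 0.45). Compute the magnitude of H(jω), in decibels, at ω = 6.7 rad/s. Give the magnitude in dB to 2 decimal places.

6.71 dB

|j6.7| = 6.7
|j6.7 + 0.45| = √(6.7² + 0.45²) = 6.715
|H(j6.7)| = 2.17 × 6.7 / 6.715 = 2.1651
20 log₁₀(2.1651) = 6.710 dB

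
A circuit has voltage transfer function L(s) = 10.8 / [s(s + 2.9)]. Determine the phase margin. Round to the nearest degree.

47°

Gain crossover: |L(jω)| = 1 at ω ≈ 2.72 rad/s.
∠L(j2.72) = −90° − arctan(2.72/2.9) ≈ -133.14°
PM = 180° + (-133.14°) = 46.86°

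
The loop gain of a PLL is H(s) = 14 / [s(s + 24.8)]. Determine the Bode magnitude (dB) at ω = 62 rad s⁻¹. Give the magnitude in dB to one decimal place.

-49.4 dB

|j62 + 24.8| = √(62² + 24.8²) = 66.78
|j62| = 62
|H(j62)| = 14 / (66.78 × 62) = 0.0033815
20 log₁₀(0.0033815) = -49.42 dB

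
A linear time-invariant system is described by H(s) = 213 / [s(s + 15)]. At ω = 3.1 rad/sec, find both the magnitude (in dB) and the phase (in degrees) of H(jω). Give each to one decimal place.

|H| = 13.0 dB, ∠H = -101.7°

|j3.1 + 15| = √(3.1² + 15²) = 15.32
|j3.1| = 3.1
|H(j3.1)| = 213 / (15.32 × 3.1) = 4.4858
20 log₁₀(4.4858) = 13.04 dB
∠(j3.1 + 15) = arctan(3.1/15) = 11.68°
∠(j3.1) = 90.00°
∠H(j3.1) = − (11.68° + 90.00°) = -101.68°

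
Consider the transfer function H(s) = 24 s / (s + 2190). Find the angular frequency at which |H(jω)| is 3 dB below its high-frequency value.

For a single-pole high-pass, the −3 dB point is at the pole: ω = 2190 rad s⁻¹.

2190 rad s⁻¹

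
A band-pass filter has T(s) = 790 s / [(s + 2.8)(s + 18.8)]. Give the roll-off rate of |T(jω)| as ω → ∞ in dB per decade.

With 1 zero and 2 poles, the high-frequency asymptotic slope is 20 × (1 − 2) = -20 dB/decade.

-20 dB/decade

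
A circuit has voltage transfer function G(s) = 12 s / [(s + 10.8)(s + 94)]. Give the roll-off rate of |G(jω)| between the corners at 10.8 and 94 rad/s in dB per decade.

0 dB/decade

In this band the factors already past their corner are: 1 differentiator zero, pole at 10.8; net slope = 0 dB/decade.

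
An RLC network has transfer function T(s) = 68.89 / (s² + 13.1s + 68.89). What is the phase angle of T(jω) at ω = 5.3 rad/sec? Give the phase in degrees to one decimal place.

-59.6 deg

∠[(j5.3)² + 13.1(j5.3) + 68.89] = ∠[40.8 + j69.43] = 59.56°
∠T(j5.3) = −59.56° = -59.56°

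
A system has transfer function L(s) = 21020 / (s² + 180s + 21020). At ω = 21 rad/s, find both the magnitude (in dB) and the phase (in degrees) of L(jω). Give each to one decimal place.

|(j21)² + 180(j21) + 21020| = |20579 + j3780| = 2.092e+04
|L(j21)| = 21020 / 2.092e+04 = 1.0046
20 log₁₀(1.0046) = 0.04 dB
∠[(j21)² + 180(j21) + 21020] = ∠[20579 + j3780] = 10.41°
∠L(j21) = −10.41° = -10.41°

|L| = 0.0 dB, ∠L = -10.4°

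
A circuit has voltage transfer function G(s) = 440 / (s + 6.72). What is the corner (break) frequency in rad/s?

The single real pole at s = −6.72 gives a corner at ω = 6.72 rad/s.

6.72 rad/s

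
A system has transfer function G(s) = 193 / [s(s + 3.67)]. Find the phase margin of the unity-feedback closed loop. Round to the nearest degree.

Gain crossover: |G(jω)| = 1 at ω ≈ 13.7 rad/s.
∠G(j13.7) = −90° − arctan(13.7/3.67) ≈ -164.95°
PM = 180° + (-164.95°) = 15.05°

15°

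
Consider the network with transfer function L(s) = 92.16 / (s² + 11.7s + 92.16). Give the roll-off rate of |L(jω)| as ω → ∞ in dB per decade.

With 0 zeros and 2 poles, the high-frequency asymptotic slope is 20 × (0 − 2) = -40 dB/decade.

-40 dB/decade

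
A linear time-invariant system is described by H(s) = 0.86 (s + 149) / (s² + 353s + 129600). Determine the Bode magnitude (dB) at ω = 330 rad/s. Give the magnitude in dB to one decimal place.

|j330 + 149| = √(330² + 149²) = 362.1
|(j330)² + 353(j330) + 129600| = |20700 + j1.1649e+05| = 1.183e+05
|H(j330)| = 0.86 × 362.1 / 1.183e+05 = 0.0026319
20 log₁₀(0.0026319) = -51.59 dB

-51.6 dB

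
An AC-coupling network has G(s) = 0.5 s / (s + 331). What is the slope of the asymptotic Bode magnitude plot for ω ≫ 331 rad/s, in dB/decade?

0 dB/decade

With 1 zero and 1 pole, the high-frequency asymptotic slope is 20 × (1 − 1) = 0 dB/decade.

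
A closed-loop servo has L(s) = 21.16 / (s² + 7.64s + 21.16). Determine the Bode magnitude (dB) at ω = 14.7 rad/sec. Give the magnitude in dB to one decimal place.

|(j14.7)² + 7.64(j14.7) + 21.16| = |-194.93 + j112.31| = 225
|L(j14.7)| = 21.16 / 225 = 0.094058
20 log₁₀(0.094058) = -20.53 dB

-20.5 dB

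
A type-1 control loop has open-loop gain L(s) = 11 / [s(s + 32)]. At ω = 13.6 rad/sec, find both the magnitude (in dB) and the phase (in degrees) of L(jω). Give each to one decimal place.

|L| = -32.7 dB, ∠L = -113.0°

|j13.6 + 32| = √(13.6² + 32²) = 34.77
|j13.6| = 13.6
|L(j13.6)| = 11 / (34.77 × 13.6) = 0.023262
20 log₁₀(0.023262) = -32.67 dB
∠(j13.6 + 32) = arctan(13.6/32) = 23.03°
∠(j13.6) = 90.00°
∠L(j13.6) = − (23.03° + 90.00°) = -113.03°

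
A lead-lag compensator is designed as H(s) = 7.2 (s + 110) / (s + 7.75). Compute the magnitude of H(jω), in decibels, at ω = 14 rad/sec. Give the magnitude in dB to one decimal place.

|j14 + 110| = √(14² + 110²) = 110.9
|j14 + 7.75| = √(14² + 7.75²) = 16
|H(j14)| = 7.2 × 110.9 / 16 = 49.893
20 log₁₀(49.893) = 33.96 dB

34.0 dB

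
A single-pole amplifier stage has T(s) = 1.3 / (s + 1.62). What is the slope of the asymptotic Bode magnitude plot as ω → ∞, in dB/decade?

-20 dB/decade

With 0 zeros and 1 pole, the high-frequency asymptotic slope is 20 × (0 − 1) = -20 dB/decade.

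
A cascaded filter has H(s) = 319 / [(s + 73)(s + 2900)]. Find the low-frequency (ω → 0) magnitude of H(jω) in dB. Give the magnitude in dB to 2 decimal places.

H(0) = 319 / (73 × 2900) = 0.0015068
20 log₁₀(0.0015068) = -56.439 dB

-56.44 dB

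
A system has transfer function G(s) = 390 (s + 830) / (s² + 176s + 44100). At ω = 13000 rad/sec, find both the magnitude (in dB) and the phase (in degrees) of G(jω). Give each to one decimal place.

|j13000 + 830| = √(13000² + 830²) = 1.303e+04
|(j13000)² + 176(j13000) + 44100| = |-1.6896e+08 + j2.288e+06| = 1.69e+08
|G(j13000)| = 390 × 1.303e+04 / 1.69e+08 = 0.030066
20 log₁₀(0.030066) = -30.44 dB
∠(j13000 + 830) = arctan(13000/830) = 86.35°
∠[(j13000)² + 176(j13000) + 44100] = ∠[-1.6896e+08 + j2.288e+06] = 179.22°
∠G(j13000) = 86.35° − 179.22° = -92.88°

|G| = -30.4 dB, ∠G = -92.9°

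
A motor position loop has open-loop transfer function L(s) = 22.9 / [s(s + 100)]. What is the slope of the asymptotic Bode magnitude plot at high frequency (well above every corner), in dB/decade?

-40 dB/decade

With 0 zeros and 2 poles, the high-frequency asymptotic slope is 20 × (0 − 2) = -40 dB/decade.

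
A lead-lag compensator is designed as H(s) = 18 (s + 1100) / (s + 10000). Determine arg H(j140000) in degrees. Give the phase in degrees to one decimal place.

∠(j140000 + 1100) = arctan(140000/1100) = 89.55°
∠(j140000 + 10000) = arctan(140000/10000) = 85.91°
∠H(j140000) = 89.55° − 85.91° = 3.64°

3.6°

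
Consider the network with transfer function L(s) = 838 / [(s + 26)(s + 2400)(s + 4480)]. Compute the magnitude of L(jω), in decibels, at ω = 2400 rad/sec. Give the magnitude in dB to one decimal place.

-153.9 dB

|j2400 + 26| = √(2400² + 26²) = 2400
|j2400 + 2400| = √(2400² + 2400²) = 3394
|j2400 + 4480| = √(2400² + 4480²) = 5082
|L(j2400)| = 838 / (2400 × 3394 × 5082) = 2.024e-08
20 log₁₀(2.024e-08) = -153.88 dB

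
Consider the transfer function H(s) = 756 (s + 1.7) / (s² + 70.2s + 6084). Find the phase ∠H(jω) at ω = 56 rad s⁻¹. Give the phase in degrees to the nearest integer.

∠(j56 + 1.7) = arctan(56/1.7) = 88.26°
∠[(j56)² + 70.2(j56) + 6084] = ∠[2948 + j3931.2] = 53.13°
∠H(j56) = 88.26° − 53.13° = 35.13°

35 deg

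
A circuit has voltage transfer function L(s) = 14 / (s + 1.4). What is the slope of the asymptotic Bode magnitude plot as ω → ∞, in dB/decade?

With 0 zeros and 1 pole, the high-frequency asymptotic slope is 20 × (0 − 1) = -20 dB/decade.

-20 dB/decade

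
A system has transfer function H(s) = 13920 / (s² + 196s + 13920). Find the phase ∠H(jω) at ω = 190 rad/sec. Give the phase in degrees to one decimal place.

-120.8°

∠[(j190)² + 196(j190) + 13920] = ∠[-22180 + j37240] = 120.78°
∠H(j190) = −120.78° = -120.78°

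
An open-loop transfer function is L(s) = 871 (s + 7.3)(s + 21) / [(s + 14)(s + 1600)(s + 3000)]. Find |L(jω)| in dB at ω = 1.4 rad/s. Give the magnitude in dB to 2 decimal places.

|j1.4 + 7.3| = √(1.4² + 7.3²) = 7.433
|j1.4 + 21| = √(1.4² + 21²) = 21.05
|j1.4 + 14| = √(1.4² + 14²) = 14.07
|j1.4 + 1600| = √(1.4² + 1600²) = 1600
|j1.4 + 3000| = √(1.4² + 3000²) = 3000
|L(j1.4)| = 871 × 7.433 × 21.05 / (14.07 × 1600 × 3000) = 0.0020176
20 log₁₀(0.0020176) = -53.903 dB

-53.90 dB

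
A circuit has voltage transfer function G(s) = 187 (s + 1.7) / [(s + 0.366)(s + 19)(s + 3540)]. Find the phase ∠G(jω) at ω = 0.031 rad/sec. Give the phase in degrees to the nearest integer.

-4 deg

∠(j0.031 + 1.7) = arctan(0.031/1.7) = 1.04°
∠(j0.031 + 0.366) = arctan(0.031/0.366) = 4.84°
∠(j0.031 + 19) = arctan(0.031/19) = 0.09°
∠(j0.031 + 3540) = arctan(0.031/3540) = 0.00°
∠G(j0.031) = 1.04° − (4.84° + 0.09° + 0.00°) = -3.89°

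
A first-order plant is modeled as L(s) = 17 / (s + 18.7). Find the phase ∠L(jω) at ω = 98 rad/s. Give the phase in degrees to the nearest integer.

-79°

∠(j98 + 18.7) = arctan(98/18.7) = 79.20°
∠L(j98) = −79.20° = -79.20°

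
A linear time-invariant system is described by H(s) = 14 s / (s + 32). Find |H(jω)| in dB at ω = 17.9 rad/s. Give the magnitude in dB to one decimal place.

|j17.9| = 17.9
|j17.9 + 32| = √(17.9² + 32²) = 36.67
|H(j17.9)| = 14 × 17.9 / 36.67 = 6.8346
20 log₁₀(6.8346) = 16.69 dB

16.7 dB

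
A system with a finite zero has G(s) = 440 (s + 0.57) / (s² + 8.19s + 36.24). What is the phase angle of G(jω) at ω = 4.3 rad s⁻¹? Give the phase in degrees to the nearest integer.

19°

∠(j4.3 + 0.57) = arctan(4.3/0.57) = 82.45°
∠[(j4.3)² + 8.19(j4.3) + 36.24] = ∠[17.75 + j35.217] = 63.25°
∠G(j4.3) = 82.45° − 63.25° = 19.20°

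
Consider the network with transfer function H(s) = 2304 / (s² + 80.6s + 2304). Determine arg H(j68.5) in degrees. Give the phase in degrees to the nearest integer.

-113°

∠[(j68.5)² + 80.6(j68.5) + 2304] = ∠[-2388.2 + j5521.1] = 113.39°
∠H(j68.5) = −113.39° = -113.39°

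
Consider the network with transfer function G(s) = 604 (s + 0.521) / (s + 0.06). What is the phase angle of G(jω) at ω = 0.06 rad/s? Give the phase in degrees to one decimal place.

∠(j0.06 + 0.521) = arctan(0.06/0.521) = 6.57°
∠(j0.06 + 0.06) = arctan(0.06/0.06) = 45.00°
∠G(j0.06) = 6.57° − 45.00° = -38.43°

-38.4°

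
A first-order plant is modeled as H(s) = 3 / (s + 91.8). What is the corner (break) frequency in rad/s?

91.8 rad/s

The single real pole at s = −91.8 gives a corner at ω = 91.8 rad/s.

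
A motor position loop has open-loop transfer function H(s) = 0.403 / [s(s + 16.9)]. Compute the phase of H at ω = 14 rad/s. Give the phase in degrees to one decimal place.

∠(j14 + 16.9) = arctan(14/16.9) = 39.64°
∠(j14) = 90.00°
∠H(j14) = − (39.64° + 90.00°) = -129.64°

-129.6°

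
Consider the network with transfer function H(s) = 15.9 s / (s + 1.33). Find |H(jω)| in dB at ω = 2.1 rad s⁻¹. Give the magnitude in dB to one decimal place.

22.6 dB

|j2.1| = 2.1
|j2.1 + 1.33| = √(2.1² + 1.33²) = 2.486
|H(j2.1)| = 15.9 × 2.1 / 2.486 = 13.433
20 log₁₀(13.433) = 22.56 dB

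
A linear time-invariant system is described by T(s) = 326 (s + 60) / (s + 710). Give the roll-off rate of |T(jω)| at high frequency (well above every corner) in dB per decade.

0 dB/decade

With 1 zero and 1 pole, the high-frequency asymptotic slope is 20 × (1 − 1) = 0 dB/decade.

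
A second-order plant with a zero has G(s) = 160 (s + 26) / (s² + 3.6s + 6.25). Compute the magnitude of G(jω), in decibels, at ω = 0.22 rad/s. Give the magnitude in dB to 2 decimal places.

|j0.22 + 26| = √(0.22² + 26²) = 26
|(j0.22)² + 3.6(j0.22) + 6.25| = |6.2016 + j0.792| = 6.252
|G(j0.22)| = 160 × 26 / 6.252 = 665.41
20 log₁₀(665.41) = 56.462 dB

56.46 dB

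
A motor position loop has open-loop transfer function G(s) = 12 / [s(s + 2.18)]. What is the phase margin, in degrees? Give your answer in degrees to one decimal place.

34.8°

Gain crossover: |G(jω)| = 1 at ω ≈ 3.14 rad/s.
∠G(j3.14) = −90° − arctan(3.14/2.18) ≈ -145.23°
PM = 180° + (-145.23°) = 34.77°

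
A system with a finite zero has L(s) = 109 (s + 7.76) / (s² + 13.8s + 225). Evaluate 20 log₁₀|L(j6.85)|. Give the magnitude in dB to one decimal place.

|j6.85 + 7.76| = √(6.85² + 7.76²) = 10.35
|(j6.85)² + 13.8(j6.85) + 225| = |178.08 + j94.53| = 201.6
|L(j6.85)| = 109 × 10.35 / 201.6 = 5.5961
20 log₁₀(5.5961) = 14.96 dB

15.0 dB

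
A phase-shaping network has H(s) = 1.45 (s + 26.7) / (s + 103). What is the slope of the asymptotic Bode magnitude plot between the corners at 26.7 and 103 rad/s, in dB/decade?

20 dB/decade

In this band the factors already past their corner are: zero at 26.7; net slope = 20 dB/decade.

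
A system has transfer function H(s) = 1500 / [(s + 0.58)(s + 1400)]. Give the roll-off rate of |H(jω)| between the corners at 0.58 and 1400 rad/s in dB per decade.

In this band the factors already past their corner are: pole at 0.58; net slope = -20 dB/decade.

-20 dB/decade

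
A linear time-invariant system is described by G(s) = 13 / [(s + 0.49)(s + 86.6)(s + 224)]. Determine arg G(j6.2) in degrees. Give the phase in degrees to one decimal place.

-91.2°

∠(j6.2 + 0.49) = arctan(6.2/0.49) = 85.48°
∠(j6.2 + 86.6) = arctan(6.2/86.6) = 4.10°
∠(j6.2 + 224) = arctan(6.2/224) = 1.59°
∠G(j6.2) = − (85.48° + 4.10° + 1.59°) = -91.16°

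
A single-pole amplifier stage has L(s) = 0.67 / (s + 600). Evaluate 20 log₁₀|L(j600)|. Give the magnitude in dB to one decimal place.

|j600 + 600| = √(600² + 600²) = 848.5
|L(j600)| = 0.67 / 848.5 = 0.0007896
20 log₁₀(0.0007896) = -62.05 dB

-62.1 dB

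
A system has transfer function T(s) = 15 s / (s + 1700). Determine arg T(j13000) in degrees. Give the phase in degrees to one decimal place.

∠(j13000) = 90.00°
∠(j13000 + 1700) = arctan(13000/1700) = 82.55°
∠T(j13000) = 90.00° − 82.55° = 7.45°

7.5°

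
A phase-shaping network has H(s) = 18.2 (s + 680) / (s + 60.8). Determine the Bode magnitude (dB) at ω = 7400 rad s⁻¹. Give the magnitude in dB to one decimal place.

|j7400 + 680| = √(7400² + 680²) = 7431
|j7400 + 60.8| = √(7400² + 60.8²) = 7400
|H(j7400)| = 18.2 × 7431 / 7400 = 18.276
20 log₁₀(18.276) = 25.24 dB

25.2 dB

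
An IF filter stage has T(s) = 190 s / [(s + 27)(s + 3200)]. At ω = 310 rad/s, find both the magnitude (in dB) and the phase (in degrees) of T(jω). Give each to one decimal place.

|j310| = 310
|j310 + 27| = √(310² + 27²) = 311.2
|j310 + 3200| = √(310² + 3200²) = 3215
|T(j310)| = 190 × 310 / (311.2 × 3215) = 0.058875
20 log₁₀(0.058875) = -24.60 dB
∠(j310) = 90.00°
∠(j310 + 27) = arctan(310/27) = 85.02°
∠(j310 + 3200) = arctan(310/3200) = 5.53°
∠T(j310) = 90.00° − (85.02° + 5.53°) = -0.56°

|T| = -24.6 dB, ∠T = -0.6°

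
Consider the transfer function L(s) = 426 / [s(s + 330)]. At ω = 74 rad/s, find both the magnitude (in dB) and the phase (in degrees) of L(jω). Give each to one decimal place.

|j74 + 330| = √(74² + 330²) = 338.2
|j74| = 74
|L(j74)| = 426 / (338.2 × 74) = 0.017022
20 log₁₀(0.017022) = -35.38 dB
∠(j74 + 330) = arctan(74/330) = 12.64°
∠(j74) = 90.00°
∠L(j74) = − (12.64° + 90.00°) = -102.64°

|L| = -35.4 dB, ∠L = -102.6°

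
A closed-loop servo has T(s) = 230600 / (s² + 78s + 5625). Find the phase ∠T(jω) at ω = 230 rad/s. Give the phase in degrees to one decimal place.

∠[(j230)² + 78(j230) + 5625] = ∠[-47275 + j17940] = 159.22°
∠T(j230) = −159.22° = -159.22°

-159.2°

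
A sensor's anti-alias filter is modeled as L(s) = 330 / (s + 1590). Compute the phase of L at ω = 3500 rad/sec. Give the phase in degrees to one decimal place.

∠(j3500 + 1590) = arctan(3500/1590) = 65.57°
∠L(j3500) = −65.57° = -65.57°

-65.6°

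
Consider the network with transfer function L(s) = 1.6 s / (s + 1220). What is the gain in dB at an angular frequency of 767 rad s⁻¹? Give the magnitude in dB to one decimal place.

-1.4 dB

|j767| = 767
|j767 + 1220| = √(767² + 1220²) = 1441
|L(j767)| = 1.6 × 767 / 1441 = 0.85159
20 log₁₀(0.85159) = -1.40 dB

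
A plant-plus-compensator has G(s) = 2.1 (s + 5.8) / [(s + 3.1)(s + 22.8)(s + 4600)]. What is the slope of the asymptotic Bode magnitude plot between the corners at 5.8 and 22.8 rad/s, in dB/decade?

0 dB/decade

In this band the factors already past their corner are: zero at 5.8, pole at 3.1; net slope = 0 dB/decade.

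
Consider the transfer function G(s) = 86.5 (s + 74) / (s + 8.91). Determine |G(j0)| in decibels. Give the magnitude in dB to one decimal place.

G(0) = 86.5 × 74 / 8.91 = 718.41
20 log₁₀(718.41) = 57.13 dB

57.1 dB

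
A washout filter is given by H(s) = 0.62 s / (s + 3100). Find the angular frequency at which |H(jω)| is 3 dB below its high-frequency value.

3100 rad s⁻¹

For a single-pole high-pass, the −3 dB point is at the pole: ω = 3100 rad s⁻¹.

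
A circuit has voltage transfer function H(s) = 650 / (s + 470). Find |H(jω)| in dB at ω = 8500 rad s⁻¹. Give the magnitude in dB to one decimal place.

|j8500 + 470| = √(8500² + 470²) = 8513
|H(j8500)| = 650 / 8513 = 0.076354
20 log₁₀(0.076354) = -22.34 dB

-22.3 dB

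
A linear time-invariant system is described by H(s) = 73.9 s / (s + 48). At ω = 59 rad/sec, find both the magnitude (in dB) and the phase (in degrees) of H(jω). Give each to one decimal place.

|j59| = 59
|j59 + 48| = √(59² + 48²) = 76.06
|H(j59)| = 73.9 × 59 / 76.06 = 57.325
20 log₁₀(57.325) = 35.17 dB
∠(j59) = 90.00°
∠(j59 + 48) = arctan(59/48) = 50.87°
∠H(j59) = 90.00° − 50.87° = 39.13°

|H| = 35.2 dB, ∠H = 39.1°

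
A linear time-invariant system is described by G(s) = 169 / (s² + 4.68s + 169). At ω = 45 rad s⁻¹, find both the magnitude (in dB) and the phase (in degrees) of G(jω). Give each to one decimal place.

|G| = -20.9 dB, ∠G = -173.5°

|(j45)² + 4.68(j45) + 169| = |-1856 + j210.6| = 1868
|G(j45)| = 169 / 1868 = 0.090475
20 log₁₀(0.090475) = -20.87 dB
∠[(j45)² + 4.68(j45) + 169] = ∠[-1856 + j210.6] = 173.53°
∠G(j45) = −173.53° = -173.53°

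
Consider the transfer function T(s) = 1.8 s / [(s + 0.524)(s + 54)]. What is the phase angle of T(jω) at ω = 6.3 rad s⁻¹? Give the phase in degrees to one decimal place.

∠(j6.3) = 90.00°
∠(j6.3 + 0.524) = arctan(6.3/0.524) = 85.25°
∠(j6.3 + 54) = arctan(6.3/54) = 6.65°
∠T(j6.3) = 90.00° − (85.25° + 6.65°) = -1.90°

-1.9 deg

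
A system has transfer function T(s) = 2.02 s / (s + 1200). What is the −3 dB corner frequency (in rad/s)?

1200 rad/s

For a single-pole high-pass, the −3 dB point is at the pole: ω = 1200 rad/s.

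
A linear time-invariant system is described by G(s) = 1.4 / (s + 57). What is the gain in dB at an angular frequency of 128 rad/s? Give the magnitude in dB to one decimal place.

-40.0 dB

|j128 + 57| = √(128² + 57²) = 140.1
|G(j128)| = 1.4 / 140.1 = 0.0099916
20 log₁₀(0.0099916) = -40.01 dB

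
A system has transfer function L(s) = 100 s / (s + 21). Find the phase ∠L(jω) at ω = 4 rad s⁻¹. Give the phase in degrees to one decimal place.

79.2°

∠(j4) = 90.00°
∠(j4 + 21) = arctan(4/21) = 10.78°
∠L(j4) = 90.00° − 10.78° = 79.22°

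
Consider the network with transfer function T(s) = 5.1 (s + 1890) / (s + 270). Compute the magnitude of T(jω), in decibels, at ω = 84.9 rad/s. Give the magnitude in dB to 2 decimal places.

30.65 dB

|j84.9 + 1890| = √(84.9² + 1890²) = 1892
|j84.9 + 270| = √(84.9² + 270²) = 283
|T(j84.9)| = 5.1 × 1892 / 283 = 34.09
20 log₁₀(34.09) = 30.653 dB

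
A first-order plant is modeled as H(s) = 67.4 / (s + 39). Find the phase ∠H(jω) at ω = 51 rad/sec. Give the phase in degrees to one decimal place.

-52.6 deg

∠(j51 + 39) = arctan(51/39) = 52.59°
∠H(j51) = −52.59° = -52.59°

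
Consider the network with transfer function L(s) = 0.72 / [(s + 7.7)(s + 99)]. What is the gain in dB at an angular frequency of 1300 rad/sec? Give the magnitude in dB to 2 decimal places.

|j1300 + 7.7| = √(1300² + 7.7²) = 1300
|j1300 + 99| = √(1300² + 99²) = 1304
|L(j1300)| = 0.72 / (1300 × 1304) = 4.248e-07
20 log₁₀(4.248e-07) = -127.436 dB

-127.44 dB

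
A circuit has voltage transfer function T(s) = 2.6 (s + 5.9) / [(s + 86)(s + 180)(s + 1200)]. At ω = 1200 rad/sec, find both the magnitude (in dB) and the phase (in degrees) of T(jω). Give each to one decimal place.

|T| = -118.0 dB, ∠T = -122.7 deg

|j1200 + 5.9| = √(1200² + 5.9²) = 1200
|j1200 + 86| = √(1200² + 86²) = 1203
|j1200 + 180| = √(1200² + 180²) = 1213
|j1200 + 1200| = √(1200² + 1200²) = 1697
|T(j1200)| = 2.6 × 1200 / (1203 × 1213 × 1697) = 1.2594e-06
20 log₁₀(1.2594e-06) = -118.00 dB
∠(j1200 + 5.9) = arctan(1200/5.9) = 89.72°
∠(j1200 + 86) = arctan(1200/86) = 85.90°
∠(j1200 + 180) = arctan(1200/180) = 81.47°
∠(j1200 + 1200) = arctan(1200/1200) = 45.00°
∠T(j1200) = 89.72° − (85.90° + 81.47° + 45.00°) = -122.65°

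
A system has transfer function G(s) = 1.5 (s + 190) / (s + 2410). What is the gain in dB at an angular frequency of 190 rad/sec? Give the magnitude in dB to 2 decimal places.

-15.56 dB

|j190 + 190| = √(190² + 190²) = 268.7
|j190 + 2410| = √(190² + 2410²) = 2417
|G(j190)| = 1.5 × 268.7 / 2417 = 0.16672
20 log₁₀(0.16672) = -15.560 dB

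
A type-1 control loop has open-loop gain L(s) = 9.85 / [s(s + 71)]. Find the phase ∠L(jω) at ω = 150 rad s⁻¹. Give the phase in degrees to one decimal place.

-154.7 deg

∠(j150 + 71) = arctan(150/71) = 64.67°
∠(j150) = 90.00°
∠L(j150) = − (64.67° + 90.00°) = -154.67°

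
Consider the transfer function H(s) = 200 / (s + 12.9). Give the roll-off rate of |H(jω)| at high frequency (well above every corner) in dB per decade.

-20 dB/decade

With 0 zeros and 1 pole, the high-frequency asymptotic slope is 20 × (0 − 1) = -20 dB/decade.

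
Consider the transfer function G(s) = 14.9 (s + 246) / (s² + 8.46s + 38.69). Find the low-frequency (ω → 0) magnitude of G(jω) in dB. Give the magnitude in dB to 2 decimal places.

G(0) = 14.9 × 246 / 38.69 = 94.738
20 log₁₀(94.738) = 39.530 dB

39.53 dB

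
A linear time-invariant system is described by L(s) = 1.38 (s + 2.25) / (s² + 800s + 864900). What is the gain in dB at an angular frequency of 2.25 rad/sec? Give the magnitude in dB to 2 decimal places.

-105.89 dB

|j2.25 + 2.25| = √(2.25² + 2.25²) = 3.182
|(j2.25)² + 800(j2.25) + 864900| = |8.6489e+05 + j1800| = 8.649e+05
|L(j2.25)| = 1.38 × 3.182 / 8.649e+05 = 5.0771e-06
20 log₁₀(5.0771e-06) = -105.888 dB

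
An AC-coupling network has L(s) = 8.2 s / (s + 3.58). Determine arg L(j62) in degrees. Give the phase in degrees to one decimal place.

3.3°

∠(j62) = 90.00°
∠(j62 + 3.58) = arctan(62/3.58) = 86.70°
∠L(j62) = 90.00° − 86.70° = 3.30°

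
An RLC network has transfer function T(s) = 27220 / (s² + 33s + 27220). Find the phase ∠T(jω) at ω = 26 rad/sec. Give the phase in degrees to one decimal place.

∠[(j26)² + 33(j26) + 27220] = ∠[26544 + j858] = 1.85°
∠T(j26) = −1.85° = -1.85°

-1.9°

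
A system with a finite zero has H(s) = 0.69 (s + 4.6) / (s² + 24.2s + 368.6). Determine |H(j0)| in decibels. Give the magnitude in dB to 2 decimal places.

-41.30 dB

H(0) = 0.69 × 4.6 / 368.6 = 0.008611
20 log₁₀(0.008611) = -41.299 dB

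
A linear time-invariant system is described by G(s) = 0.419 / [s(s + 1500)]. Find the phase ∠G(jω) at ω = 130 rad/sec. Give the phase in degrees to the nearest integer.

-95°

∠(j130 + 1500) = arctan(130/1500) = 4.95°
∠(j130) = 90.00°
∠G(j130) = − (4.95° + 90.00°) = -94.95°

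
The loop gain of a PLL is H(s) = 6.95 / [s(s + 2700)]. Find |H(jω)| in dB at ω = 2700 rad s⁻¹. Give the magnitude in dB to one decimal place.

|j2700 + 2700| = √(2700² + 2700²) = 3818
|j2700| = 2700
|H(j2700)| = 6.95 / (3818 × 2700) = 6.7413e-07
20 log₁₀(6.7413e-07) = -123.43 dB

-123.4 dB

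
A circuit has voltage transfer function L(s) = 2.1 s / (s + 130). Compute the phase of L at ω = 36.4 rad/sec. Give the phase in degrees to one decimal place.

74.4°

∠(j36.4) = 90.00°
∠(j36.4 + 130) = arctan(36.4/130) = 15.64°
∠L(j36.4) = 90.00° − 15.64° = 74.36°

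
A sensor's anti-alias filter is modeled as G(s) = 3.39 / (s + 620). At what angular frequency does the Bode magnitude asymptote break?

620 rad s⁻¹

The single real pole at s = −620 gives a corner at ω = 620 rad s⁻¹.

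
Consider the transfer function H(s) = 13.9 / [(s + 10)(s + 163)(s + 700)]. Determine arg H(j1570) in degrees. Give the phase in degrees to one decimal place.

-239.7 deg

∠(j1570 + 10) = arctan(1570/10) = 89.64°
∠(j1570 + 163) = arctan(1570/163) = 84.07°
∠(j1570 + 700) = arctan(1570/700) = 65.97°
∠H(j1570) = − (89.64° + 84.07° + 65.97°) = -239.68°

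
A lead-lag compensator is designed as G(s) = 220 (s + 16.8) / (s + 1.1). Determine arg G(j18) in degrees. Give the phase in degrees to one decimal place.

-39.5°

∠(j18 + 16.8) = arctan(18/16.8) = 46.97°
∠(j18 + 1.1) = arctan(18/1.1) = 86.50°
∠G(j18) = 46.97° − 86.50° = -39.53°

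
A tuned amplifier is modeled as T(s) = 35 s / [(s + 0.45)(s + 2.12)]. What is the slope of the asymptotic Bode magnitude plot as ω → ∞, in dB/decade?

With 1 zero and 2 poles, the high-frequency asymptotic slope is 20 × (1 − 2) = -20 dB/decade.

-20 dB/decade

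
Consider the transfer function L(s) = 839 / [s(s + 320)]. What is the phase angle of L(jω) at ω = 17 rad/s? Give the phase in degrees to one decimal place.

-93.0°

∠(j17 + 320) = arctan(17/320) = 3.04°
∠(j17) = 90.00°
∠L(j17) = − (3.04° + 90.00°) = -93.04°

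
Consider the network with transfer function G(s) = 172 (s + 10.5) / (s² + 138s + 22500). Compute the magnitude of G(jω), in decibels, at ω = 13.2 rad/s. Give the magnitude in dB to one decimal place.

|j13.2 + 10.5| = √(13.2² + 10.5²) = 16.87
|(j13.2)² + 138(j13.2) + 22500| = |22326 + j1821.6| = 2.24e+04
|G(j13.2)| = 172 × 16.87 / 2.24e+04 = 0.12951
20 log₁₀(0.12951) = -17.75 dB

-17.8 dB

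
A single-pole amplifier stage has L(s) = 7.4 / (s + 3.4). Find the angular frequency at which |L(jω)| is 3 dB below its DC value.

For a single-pole low-pass, the −3 dB point is at the pole: ω = 3.4 rad/s.

3.4 rad/s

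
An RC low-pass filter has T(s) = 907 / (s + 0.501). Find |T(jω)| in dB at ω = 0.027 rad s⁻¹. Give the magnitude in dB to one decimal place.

|j0.027 + 0.501| = √(0.027² + 0.501²) = 0.5017
|T(j0.027)| = 907 / 0.5017 = 1807.8
20 log₁₀(1807.8) = 65.14 dB

65.1 dB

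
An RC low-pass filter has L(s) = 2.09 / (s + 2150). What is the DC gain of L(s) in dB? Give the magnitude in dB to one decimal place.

-60.2 dB

L(0) = 2.09 / 2150 = 0.00097209
20 log₁₀(0.00097209) = -60.25 dB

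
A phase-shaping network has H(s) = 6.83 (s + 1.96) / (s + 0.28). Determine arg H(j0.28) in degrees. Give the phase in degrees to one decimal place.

∠(j0.28 + 1.96) = arctan(0.28/1.96) = 8.13°
∠(j0.28 + 0.28) = arctan(0.28/0.28) = 45.00°
∠H(j0.28) = 8.13° − 45.00° = -36.87°

-36.9°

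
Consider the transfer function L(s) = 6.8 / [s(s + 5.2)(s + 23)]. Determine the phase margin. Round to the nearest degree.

89°

Gain crossover: |L(jω)| = 1 at ω ≈ 0.0569 rad/sec.
∠L(j0.0569) = −90° − arctan(0.0569/5.2) − arctan(0.0569/23) ≈ -90.77°
PM = 180° + (-90.77°) = 89.23°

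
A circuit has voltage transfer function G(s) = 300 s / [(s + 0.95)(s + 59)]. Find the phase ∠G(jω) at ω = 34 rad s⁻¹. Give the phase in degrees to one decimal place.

-28.4°

∠(j34) = 90.00°
∠(j34 + 0.95) = arctan(34/0.95) = 88.40°
∠(j34 + 59) = arctan(34/59) = 29.95°
∠G(j34) = 90.00° − (88.40° + 29.95°) = -28.35°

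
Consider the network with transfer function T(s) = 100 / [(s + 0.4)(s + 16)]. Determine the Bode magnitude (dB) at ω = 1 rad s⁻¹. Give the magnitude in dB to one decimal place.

|j1 + 0.4| = √(1² + 0.4²) = 1.077
|j1 + 16| = √(1² + 16²) = 16.03
|T(j1)| = 100 / (1.077 × 16.03) = 5.7917
20 log₁₀(5.7917) = 15.26 dB

15.3 dB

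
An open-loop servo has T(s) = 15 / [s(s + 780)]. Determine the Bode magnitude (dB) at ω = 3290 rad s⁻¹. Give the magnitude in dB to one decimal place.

|j3290 + 780| = √(3290² + 780²) = 3381
|j3290| = 3290
|T(j3290)| = 15 / (3381 × 3290) = 1.3484e-06
20 log₁₀(1.3484e-06) = -117.40 dB

-117.4 dB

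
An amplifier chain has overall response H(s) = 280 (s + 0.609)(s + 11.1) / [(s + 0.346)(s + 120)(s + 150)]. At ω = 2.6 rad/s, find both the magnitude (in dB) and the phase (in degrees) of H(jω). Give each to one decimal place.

|H| = -14.9 dB, ∠H = 5.3 deg

|j2.6 + 0.609| = √(2.6² + 0.609²) = 2.67
|j2.6 + 11.1| = √(2.6² + 11.1²) = 11.4
|j2.6 + 0.346| = √(2.6² + 0.346²) = 2.623
|j2.6 + 120| = √(2.6² + 120²) = 120
|j2.6 + 150| = √(2.6² + 150²) = 150
|H(j2.6)| = 280 × 2.67 × 11.4 / (2.623 × 120 × 150) = 0.18048
20 log₁₀(0.18048) = -14.87 dB
∠(j2.6 + 0.609) = arctan(2.6/0.609) = 76.82°
∠(j2.6 + 11.1) = arctan(2.6/11.1) = 13.18°
∠(j2.6 + 0.346) = arctan(2.6/0.346) = 82.42°
∠(j2.6 + 120) = arctan(2.6/120) = 1.24°
∠(j2.6 + 150) = arctan(2.6/150) = 0.99°
∠H(j2.6) = 76.82° + 13.18° − (82.42° + 1.24° + 0.99°) = 5.35°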